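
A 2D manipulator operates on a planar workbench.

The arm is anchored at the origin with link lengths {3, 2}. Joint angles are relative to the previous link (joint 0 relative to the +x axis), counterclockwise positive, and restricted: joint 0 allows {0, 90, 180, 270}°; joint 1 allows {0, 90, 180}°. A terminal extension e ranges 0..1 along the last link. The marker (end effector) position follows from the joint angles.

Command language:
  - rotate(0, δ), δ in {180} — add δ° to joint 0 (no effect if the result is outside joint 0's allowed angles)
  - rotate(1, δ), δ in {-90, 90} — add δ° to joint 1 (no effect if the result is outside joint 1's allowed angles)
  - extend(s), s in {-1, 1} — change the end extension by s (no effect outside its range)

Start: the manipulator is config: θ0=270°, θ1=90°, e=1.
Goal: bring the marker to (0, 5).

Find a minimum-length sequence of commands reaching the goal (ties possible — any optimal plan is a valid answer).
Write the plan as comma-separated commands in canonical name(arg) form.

start: config: θ0=270°, θ1=90°, e=1
t=1 rotate(0, 180) ⇒ config: θ0=90°, θ1=90°, e=1
t=2 rotate(1, -90) ⇒ config: θ0=90°, θ1=0°, e=1
t=3 extend(-1) ⇒ config: θ0=90°, θ1=0°, e=0
shorter routes all fall short; 3 is best.

rotate(0, 180), rotate(1, -90), extend(-1)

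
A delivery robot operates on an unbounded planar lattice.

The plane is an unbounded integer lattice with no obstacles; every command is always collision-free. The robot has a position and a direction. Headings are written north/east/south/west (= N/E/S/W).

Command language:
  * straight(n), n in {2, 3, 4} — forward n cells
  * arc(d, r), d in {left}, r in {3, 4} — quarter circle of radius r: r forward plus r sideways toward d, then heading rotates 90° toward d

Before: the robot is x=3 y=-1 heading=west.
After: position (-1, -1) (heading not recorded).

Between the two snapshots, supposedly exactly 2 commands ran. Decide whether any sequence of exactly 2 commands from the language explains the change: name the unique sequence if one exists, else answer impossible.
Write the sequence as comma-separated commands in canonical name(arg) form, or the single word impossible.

straight(2), straight(2)

from: x=3 y=-1 heading=west
step 1 (straight(2)): x=1 y=-1 heading=west
step 2 (straight(2)): x=-1 y=-1 heading=west
no other 2-command option fits: unique.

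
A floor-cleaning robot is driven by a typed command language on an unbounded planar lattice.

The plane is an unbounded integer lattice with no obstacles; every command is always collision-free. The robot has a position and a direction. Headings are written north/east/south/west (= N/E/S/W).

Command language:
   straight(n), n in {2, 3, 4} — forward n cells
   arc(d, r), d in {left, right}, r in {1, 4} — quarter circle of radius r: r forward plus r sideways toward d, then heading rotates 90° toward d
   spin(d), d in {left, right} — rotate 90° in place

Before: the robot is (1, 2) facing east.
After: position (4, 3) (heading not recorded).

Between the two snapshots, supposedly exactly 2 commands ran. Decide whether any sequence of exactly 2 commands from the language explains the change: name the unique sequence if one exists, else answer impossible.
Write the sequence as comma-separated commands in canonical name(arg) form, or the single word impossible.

straight(2), arc(left, 1)

key: order matters: swapping straight(2) and arc(left, 1) lands elsewhere
initial: (1, 2) facing east
[1] after straight(2): (3, 2) facing east
[2] after arc(left, 1): (4, 3) facing north
no other 2-command option fits: unique.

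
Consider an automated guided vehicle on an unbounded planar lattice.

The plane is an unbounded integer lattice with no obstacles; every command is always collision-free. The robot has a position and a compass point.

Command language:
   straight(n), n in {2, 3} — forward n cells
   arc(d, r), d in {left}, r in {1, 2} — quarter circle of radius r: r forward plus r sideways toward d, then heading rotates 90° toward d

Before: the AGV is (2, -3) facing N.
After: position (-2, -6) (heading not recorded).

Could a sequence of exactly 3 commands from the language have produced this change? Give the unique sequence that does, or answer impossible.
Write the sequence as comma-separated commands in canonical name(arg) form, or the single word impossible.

key: running straight(3) before arc(left, 2) would end elsewhere — order is forced
t0: (2, -3) facing N
step 1 (arc(left, 2)): (0, -1) facing W
step 2 (arc(left, 2)): (-2, -3) facing S
step 3 (straight(3)): (-2, -6) facing S
uniquely the one of 64 3-step routes that fits.

arc(left, 2), arc(left, 2), straight(3)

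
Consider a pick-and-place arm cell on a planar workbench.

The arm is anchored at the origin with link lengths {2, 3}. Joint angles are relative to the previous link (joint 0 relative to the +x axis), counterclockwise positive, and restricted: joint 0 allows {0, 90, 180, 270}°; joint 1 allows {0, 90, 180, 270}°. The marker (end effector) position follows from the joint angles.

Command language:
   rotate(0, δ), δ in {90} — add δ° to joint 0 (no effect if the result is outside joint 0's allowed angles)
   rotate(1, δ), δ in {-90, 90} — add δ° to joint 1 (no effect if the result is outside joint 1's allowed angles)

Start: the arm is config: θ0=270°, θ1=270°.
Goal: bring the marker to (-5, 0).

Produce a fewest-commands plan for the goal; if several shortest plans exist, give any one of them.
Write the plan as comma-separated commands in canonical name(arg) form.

rotate(0, 90), rotate(0, 90), rotate(0, 90), rotate(1, 90)

from: config: θ0=270°, θ1=270°
t=1 rotate(0, 90) ⇒ config: θ0=0°, θ1=270°
t=2 rotate(0, 90) ⇒ config: θ0=90°, θ1=270°
t=3 rotate(0, 90) ⇒ config: θ0=180°, θ1=270°
t=4 rotate(1, 90) ⇒ config: θ0=180°, θ1=0°
no 3-step plan works, so 4 is optimal.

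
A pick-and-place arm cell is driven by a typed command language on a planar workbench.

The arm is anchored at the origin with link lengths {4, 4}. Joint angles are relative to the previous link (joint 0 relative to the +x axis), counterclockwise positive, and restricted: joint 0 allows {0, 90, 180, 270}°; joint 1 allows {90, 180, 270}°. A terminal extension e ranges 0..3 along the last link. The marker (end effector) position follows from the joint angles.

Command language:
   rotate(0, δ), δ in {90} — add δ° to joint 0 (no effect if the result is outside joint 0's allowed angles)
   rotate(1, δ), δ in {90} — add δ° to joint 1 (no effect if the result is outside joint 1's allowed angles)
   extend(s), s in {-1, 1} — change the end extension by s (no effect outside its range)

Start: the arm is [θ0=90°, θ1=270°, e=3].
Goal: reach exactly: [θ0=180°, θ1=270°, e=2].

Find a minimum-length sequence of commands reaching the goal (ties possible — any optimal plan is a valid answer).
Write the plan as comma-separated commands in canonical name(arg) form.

begin: [θ0=90°, θ1=270°, e=3]
1. rotate(0, 90) → [θ0=180°, θ1=270°, e=3]
2. extend(-1) → [θ0=180°, θ1=270°, e=2]
minimal: 2 command(s), checked below 2.

rotate(0, 90), extend(-1)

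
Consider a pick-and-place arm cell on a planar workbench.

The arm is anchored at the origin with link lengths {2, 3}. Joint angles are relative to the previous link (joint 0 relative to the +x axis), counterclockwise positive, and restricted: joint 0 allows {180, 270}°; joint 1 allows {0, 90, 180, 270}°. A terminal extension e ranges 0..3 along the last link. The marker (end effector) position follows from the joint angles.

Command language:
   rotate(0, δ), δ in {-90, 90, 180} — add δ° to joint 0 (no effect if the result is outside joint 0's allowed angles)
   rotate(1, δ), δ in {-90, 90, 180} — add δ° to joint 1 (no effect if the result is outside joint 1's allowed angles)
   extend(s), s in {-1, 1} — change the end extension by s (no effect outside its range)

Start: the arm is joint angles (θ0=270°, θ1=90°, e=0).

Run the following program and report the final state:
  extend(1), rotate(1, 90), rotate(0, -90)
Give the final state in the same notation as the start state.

start: joint angles (θ0=270°, θ1=90°, e=0)
1. extend(1) → joint angles (θ0=270°, θ1=90°, e=1)
2. rotate(1, 90) → joint angles (θ0=270°, θ1=180°, e=1)
3. rotate(0, -90) → joint angles (θ0=180°, θ1=180°, e=1)

joint angles (θ0=180°, θ1=180°, e=1)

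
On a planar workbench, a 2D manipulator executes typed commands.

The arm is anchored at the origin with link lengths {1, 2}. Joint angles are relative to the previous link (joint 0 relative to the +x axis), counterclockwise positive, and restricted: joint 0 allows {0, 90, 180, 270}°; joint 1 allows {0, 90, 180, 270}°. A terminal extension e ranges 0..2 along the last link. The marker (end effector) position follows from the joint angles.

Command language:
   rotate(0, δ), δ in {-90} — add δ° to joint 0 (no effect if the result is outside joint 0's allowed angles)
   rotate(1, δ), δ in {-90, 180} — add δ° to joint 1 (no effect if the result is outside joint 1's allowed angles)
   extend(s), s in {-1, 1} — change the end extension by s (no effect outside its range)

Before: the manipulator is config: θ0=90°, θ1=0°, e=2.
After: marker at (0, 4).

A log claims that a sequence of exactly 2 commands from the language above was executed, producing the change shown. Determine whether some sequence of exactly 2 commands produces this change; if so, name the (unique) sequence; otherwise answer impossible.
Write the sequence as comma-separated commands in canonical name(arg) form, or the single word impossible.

extend(1), extend(-1)

key: running extend(-1) before extend(1) would end elsewhere — order is forced
initial: config: θ0=90°, θ1=0°, e=2
t=1 extend(1) ⇒ config: θ0=90°, θ1=0°, e=2
t=2 extend(-1) ⇒ config: θ0=90°, θ1=0°, e=1
uniquely the one of 25 2-step routes that fits.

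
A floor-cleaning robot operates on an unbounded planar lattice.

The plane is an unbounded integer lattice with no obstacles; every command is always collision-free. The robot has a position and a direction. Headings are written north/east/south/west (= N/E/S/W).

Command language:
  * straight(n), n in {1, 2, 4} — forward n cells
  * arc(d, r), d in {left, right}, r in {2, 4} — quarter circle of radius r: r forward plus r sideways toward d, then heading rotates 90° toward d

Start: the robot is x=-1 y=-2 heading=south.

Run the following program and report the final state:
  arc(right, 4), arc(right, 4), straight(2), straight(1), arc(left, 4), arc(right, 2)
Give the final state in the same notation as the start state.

from: x=-1 y=-2 heading=south
[1] after arc(right, 4): x=-5 y=-6 heading=west
[2] after arc(right, 4): x=-9 y=-2 heading=north
[3] after straight(2): x=-9 y=0 heading=north
[4] after straight(1): x=-9 y=1 heading=north
[5] after arc(left, 4): x=-13 y=5 heading=west
[6] after arc(right, 2): x=-15 y=7 heading=north

x=-15 y=7 heading=north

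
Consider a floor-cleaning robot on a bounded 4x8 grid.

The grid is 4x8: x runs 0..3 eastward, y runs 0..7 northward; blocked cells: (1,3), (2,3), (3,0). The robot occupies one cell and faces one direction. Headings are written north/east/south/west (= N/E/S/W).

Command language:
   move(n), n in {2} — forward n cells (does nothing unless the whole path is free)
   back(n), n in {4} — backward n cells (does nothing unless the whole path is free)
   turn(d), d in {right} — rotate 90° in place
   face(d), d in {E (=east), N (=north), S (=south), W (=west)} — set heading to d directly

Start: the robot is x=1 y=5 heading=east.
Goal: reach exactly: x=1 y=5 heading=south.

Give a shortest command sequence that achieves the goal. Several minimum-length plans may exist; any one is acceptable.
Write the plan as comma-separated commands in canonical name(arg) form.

face(S)

begin: x=1 y=5 heading=east
step 1 (face(S)): x=1 y=5 heading=south
nothing shorter than 1 reaches the goal.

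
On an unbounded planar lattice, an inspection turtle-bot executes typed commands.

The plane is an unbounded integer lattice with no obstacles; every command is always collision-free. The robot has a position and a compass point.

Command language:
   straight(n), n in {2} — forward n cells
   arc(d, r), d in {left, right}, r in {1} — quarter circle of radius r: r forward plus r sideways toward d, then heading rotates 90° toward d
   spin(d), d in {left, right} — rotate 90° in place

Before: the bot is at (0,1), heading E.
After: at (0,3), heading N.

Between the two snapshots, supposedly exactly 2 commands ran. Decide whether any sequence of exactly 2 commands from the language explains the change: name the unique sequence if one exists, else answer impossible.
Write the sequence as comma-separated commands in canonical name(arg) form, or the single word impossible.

key: position moved to (0,3) AND the heading swung to N — translation plus rotation needed
t0: at (0,1), heading E
1. spin(left) → at (0,1), heading N
2. straight(2) → at (0,3), heading N
uniquely the one of 25 2-step routes that fits.

spin(left), straight(2)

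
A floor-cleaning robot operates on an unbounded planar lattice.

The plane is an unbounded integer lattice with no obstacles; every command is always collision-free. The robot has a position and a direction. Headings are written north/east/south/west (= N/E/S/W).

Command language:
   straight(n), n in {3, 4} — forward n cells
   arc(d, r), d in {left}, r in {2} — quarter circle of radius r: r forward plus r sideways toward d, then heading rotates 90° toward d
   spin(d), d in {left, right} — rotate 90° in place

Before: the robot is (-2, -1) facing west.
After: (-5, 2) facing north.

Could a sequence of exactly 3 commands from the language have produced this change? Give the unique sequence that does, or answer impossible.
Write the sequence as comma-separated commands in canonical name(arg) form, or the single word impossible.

straight(3), spin(right), straight(3)

key: position moved to (-5,2) AND the heading swung to N — translation plus rotation needed
start: (-2, -1) facing west
1. straight(3) → (-5, -1) facing west
2. spin(right) → (-5, -1) facing north
3. straight(3) → (-5, 2) facing north
all 125 alternatives checked — unique.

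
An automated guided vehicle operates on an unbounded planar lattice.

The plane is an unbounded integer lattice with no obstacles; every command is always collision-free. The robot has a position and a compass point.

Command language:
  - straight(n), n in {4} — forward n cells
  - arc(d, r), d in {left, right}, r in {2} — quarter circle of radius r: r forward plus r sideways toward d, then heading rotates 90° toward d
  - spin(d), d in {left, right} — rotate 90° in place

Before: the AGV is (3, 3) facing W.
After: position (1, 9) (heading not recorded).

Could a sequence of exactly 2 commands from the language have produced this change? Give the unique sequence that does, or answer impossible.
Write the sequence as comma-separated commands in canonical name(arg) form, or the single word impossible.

key: running straight(4) before arc(right, 2) would end elsewhere — order is forced
t0: (3, 3) facing W
t=1 arc(right, 2) ⇒ (1, 5) facing N
t=2 straight(4) ⇒ (1, 9) facing N
no other 2-command option fits: unique.

arc(right, 2), straight(4)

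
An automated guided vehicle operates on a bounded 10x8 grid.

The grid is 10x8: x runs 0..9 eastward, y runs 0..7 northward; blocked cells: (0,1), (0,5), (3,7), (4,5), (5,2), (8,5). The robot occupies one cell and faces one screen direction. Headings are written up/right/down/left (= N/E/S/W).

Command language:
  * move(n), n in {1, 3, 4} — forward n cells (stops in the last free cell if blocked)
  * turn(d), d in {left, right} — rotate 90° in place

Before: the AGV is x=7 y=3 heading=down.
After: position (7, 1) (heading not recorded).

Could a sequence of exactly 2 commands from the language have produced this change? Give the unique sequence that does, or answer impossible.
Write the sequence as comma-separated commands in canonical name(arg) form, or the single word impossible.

move(1), move(1)

t0: x=7 y=3 heading=down
t=1 move(1) ⇒ x=7 y=2 heading=down
t=2 move(1) ⇒ x=7 y=1 heading=down
all 25 alternatives checked — unique.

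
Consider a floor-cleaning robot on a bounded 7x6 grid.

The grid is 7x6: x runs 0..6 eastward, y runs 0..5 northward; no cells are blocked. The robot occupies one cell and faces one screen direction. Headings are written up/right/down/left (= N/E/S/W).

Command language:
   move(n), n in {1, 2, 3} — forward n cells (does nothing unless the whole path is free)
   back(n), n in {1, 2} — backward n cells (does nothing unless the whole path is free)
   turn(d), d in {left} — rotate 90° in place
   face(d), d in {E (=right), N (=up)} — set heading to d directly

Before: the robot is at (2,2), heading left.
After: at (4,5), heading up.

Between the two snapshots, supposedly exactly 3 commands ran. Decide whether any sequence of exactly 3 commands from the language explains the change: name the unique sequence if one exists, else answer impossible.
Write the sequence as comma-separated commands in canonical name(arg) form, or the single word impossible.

key: position moved to (4,5) AND the heading swung to N — translation plus rotation needed
from: at (2,2), heading left
t=1 back(2) ⇒ at (4,2), heading left
t=2 face(N) ⇒ at (4,2), heading up
t=3 move(3) ⇒ at (4,5), heading up
no rival 3-sequence matches.

back(2), face(N), move(3)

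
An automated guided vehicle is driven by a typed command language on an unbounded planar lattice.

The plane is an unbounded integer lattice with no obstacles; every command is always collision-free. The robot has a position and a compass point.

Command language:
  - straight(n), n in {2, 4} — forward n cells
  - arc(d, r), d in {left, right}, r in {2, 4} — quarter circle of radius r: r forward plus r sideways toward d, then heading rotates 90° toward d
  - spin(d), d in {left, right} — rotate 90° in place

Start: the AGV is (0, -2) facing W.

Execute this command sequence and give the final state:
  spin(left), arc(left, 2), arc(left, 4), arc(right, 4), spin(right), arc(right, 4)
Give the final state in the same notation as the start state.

initial: (0, -2) facing W
t=1 spin(left) ⇒ (0, -2) facing S
t=2 arc(left, 2) ⇒ (2, -4) facing E
t=3 arc(left, 4) ⇒ (6, 0) facing N
t=4 arc(right, 4) ⇒ (10, 4) facing E
t=5 spin(right) ⇒ (10, 4) facing S
t=6 arc(right, 4) ⇒ (6, 0) facing W

(6, 0) facing W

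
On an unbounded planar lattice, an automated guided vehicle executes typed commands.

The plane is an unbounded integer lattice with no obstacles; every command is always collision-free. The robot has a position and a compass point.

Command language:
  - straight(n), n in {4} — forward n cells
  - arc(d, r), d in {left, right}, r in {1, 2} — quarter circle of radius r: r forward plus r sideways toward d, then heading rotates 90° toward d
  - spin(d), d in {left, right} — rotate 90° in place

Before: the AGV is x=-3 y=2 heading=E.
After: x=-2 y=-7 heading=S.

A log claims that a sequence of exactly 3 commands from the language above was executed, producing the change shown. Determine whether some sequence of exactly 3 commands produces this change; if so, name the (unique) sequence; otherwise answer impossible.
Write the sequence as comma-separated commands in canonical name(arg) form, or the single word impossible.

arc(right, 1), straight(4), straight(4)

key: running straight(4) before arc(right, 1) would end elsewhere — order is forced
t0: x=-3 y=2 heading=E
[1] after arc(right, 1): x=-2 y=1 heading=S
[2] after straight(4): x=-2 y=-3 heading=S
[3] after straight(4): x=-2 y=-7 heading=S
no other 3-command option fits: unique.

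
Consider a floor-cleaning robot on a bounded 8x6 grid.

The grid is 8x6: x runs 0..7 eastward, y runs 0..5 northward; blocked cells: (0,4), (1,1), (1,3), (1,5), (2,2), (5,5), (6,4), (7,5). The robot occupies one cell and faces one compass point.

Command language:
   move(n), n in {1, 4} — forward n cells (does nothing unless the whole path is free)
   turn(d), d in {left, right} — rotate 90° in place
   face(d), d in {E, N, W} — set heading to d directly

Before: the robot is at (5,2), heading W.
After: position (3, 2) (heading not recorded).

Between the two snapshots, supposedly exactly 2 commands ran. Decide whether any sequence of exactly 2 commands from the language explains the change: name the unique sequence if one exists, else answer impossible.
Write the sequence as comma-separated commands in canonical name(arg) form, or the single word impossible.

begin: at (5,2), heading W
t=1 move(1) ⇒ at (4,2), heading W
t=2 move(1) ⇒ at (3,2), heading W
uniquely the one of 49 2-step routes that fits.

move(1), move(1)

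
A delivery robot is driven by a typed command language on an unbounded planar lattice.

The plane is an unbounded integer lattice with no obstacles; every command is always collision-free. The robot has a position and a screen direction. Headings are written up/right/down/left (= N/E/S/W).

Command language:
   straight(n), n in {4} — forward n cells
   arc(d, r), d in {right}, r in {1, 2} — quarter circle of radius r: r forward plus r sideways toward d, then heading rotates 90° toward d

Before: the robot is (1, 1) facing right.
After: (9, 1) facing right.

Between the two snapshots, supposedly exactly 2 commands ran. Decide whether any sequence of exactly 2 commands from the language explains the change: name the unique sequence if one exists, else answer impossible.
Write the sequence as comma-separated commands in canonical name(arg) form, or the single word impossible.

straight(4), straight(4)

key: heading stays E — no command in the sequence turns
begin: (1, 1) facing right
1. straight(4) → (5, 1) facing right
2. straight(4) → (9, 1) facing right
uniquely the one of 9 2-step routes that fits.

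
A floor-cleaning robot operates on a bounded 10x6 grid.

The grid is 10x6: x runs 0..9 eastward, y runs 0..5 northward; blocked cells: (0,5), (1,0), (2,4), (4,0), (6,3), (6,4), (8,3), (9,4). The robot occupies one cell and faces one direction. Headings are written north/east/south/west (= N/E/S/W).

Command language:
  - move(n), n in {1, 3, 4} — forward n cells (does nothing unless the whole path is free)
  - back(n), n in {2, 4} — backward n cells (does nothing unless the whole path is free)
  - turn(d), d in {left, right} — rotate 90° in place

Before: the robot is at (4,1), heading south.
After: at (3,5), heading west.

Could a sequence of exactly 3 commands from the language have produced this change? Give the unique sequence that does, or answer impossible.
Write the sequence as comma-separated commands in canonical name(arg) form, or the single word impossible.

key: running move(1) before back(4) would end elsewhere — order is forced
initial: at (4,1), heading south
1. back(4) → at (4,5), heading south
2. turn(right) → at (4,5), heading west
3. move(1) → at (3,5), heading west
no rival 3-sequence matches.

back(4), turn(right), move(1)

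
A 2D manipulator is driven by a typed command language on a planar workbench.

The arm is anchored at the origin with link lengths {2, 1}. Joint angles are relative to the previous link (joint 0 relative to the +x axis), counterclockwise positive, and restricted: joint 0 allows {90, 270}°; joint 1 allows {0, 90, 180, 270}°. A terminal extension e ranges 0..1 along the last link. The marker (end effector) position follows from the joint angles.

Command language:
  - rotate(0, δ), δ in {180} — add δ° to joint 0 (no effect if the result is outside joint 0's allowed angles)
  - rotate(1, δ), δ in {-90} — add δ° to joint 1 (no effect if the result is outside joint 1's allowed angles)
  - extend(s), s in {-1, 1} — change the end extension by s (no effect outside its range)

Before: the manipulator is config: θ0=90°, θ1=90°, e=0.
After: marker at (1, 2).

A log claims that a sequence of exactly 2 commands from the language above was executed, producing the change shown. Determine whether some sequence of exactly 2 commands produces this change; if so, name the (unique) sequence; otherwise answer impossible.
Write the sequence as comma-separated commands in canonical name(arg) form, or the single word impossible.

rotate(1, -90), rotate(1, -90)

initial: config: θ0=90°, θ1=90°, e=0
[1] after rotate(1, -90): config: θ0=90°, θ1=0°, e=0
[2] after rotate(1, -90): config: θ0=90°, θ1=270°, e=0
no other 2-command option fits: unique.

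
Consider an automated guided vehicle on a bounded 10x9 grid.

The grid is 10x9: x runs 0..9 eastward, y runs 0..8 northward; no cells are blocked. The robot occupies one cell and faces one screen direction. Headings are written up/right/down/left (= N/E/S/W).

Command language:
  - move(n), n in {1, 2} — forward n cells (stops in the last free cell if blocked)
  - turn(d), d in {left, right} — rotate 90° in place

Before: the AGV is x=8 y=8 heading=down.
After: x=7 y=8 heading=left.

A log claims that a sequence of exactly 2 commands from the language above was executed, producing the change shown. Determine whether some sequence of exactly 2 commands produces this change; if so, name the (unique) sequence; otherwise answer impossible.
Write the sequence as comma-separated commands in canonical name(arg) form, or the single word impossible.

key: cell and facing (now W) both changed — the 2 commands mix motion and turning
start: x=8 y=8 heading=down
[1] after turn(right): x=8 y=8 heading=left
[2] after move(1): x=7 y=8 heading=left
uniquely the one of 16 2-step routes that fits.

turn(right), move(1)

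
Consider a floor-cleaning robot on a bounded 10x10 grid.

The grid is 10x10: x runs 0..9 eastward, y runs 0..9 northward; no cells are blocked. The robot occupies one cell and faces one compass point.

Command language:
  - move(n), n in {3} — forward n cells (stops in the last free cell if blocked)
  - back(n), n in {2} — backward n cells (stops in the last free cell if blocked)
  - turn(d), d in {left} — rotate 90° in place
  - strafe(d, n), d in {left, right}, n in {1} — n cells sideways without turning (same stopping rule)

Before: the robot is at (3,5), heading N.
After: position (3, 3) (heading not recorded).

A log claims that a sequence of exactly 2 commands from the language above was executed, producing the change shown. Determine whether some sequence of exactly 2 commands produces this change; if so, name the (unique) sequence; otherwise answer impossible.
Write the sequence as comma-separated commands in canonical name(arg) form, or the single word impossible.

back(2), turn(left)

key: order matters: swapping back(2) and turn(left) lands elsewhere
t0: at (3,5), heading N
step 1 (back(2)): at (3,3), heading N
step 2 (turn(left)): at (3,3), heading W
no other 2-command option fits: unique.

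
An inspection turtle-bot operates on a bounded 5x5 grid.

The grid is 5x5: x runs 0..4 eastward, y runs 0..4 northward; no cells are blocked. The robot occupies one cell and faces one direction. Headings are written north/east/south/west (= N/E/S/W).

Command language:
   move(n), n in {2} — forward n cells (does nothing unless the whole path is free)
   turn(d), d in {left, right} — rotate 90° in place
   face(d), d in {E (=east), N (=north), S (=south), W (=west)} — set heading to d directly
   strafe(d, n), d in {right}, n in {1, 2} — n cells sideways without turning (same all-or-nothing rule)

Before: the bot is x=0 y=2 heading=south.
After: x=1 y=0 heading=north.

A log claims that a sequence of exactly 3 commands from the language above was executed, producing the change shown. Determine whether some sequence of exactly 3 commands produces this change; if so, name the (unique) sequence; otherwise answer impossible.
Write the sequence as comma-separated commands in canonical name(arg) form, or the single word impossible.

move(2), face(N), strafe(right, 1)

key: running strafe(right, 1) before move(2) would end elsewhere — order is forced
t0: x=0 y=2 heading=south
t=1 move(2) ⇒ x=0 y=0 heading=south
t=2 face(N) ⇒ x=0 y=0 heading=north
t=3 strafe(right, 1) ⇒ x=1 y=0 heading=north
no other 3-command option fits: unique.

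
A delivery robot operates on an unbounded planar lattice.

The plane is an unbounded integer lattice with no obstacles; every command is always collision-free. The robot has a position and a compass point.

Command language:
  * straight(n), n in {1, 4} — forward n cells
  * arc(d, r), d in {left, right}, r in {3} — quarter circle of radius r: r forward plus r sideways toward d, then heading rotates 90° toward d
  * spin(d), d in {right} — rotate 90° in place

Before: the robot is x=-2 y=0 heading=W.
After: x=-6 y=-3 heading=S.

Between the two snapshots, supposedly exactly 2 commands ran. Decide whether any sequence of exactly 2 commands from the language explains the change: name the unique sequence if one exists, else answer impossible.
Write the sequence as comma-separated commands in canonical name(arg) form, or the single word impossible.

straight(1), arc(left, 3)

key: cell and facing (now S) both changed — the 2 commands mix motion and turning
start: x=-2 y=0 heading=W
t=1 straight(1) ⇒ x=-3 y=0 heading=W
t=2 arc(left, 3) ⇒ x=-6 y=-3 heading=S
no rival 2-sequence matches.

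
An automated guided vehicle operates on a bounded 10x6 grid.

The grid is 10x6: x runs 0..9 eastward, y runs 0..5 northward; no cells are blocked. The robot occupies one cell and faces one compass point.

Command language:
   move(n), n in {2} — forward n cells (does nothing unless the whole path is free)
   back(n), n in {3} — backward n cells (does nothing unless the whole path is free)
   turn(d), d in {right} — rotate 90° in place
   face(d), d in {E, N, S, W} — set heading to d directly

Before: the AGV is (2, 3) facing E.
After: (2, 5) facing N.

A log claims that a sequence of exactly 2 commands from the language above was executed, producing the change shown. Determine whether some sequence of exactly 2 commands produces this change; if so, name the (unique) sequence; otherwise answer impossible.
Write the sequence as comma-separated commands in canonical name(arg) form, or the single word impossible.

key: cell and facing (now N) both changed — the 2 commands mix motion and turning
start: (2, 3) facing E
t=1 face(N) ⇒ (2, 3) facing N
t=2 move(2) ⇒ (2, 5) facing N
no other 2-command option fits: unique.

face(N), move(2)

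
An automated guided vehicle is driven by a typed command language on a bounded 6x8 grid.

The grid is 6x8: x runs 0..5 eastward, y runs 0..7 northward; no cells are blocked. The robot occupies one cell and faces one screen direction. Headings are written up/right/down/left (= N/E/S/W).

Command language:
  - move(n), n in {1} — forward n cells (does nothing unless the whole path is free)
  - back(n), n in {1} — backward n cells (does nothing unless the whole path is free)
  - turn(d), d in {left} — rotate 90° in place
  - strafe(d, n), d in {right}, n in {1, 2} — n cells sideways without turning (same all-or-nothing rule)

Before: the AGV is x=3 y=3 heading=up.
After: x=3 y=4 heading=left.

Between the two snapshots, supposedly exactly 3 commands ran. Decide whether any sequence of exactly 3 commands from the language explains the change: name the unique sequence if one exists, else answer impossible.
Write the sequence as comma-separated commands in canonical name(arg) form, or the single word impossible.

key: running strafe(right, 2) before back(1) would end elsewhere — order is forced
t0: x=3 y=3 heading=up
step 1 (back(1)): x=3 y=2 heading=up
step 2 (turn(left)): x=3 y=2 heading=left
step 3 (strafe(right, 2)): x=3 y=4 heading=left
uniquely the one of 125 3-step routes that fits.

back(1), turn(left), strafe(right, 2)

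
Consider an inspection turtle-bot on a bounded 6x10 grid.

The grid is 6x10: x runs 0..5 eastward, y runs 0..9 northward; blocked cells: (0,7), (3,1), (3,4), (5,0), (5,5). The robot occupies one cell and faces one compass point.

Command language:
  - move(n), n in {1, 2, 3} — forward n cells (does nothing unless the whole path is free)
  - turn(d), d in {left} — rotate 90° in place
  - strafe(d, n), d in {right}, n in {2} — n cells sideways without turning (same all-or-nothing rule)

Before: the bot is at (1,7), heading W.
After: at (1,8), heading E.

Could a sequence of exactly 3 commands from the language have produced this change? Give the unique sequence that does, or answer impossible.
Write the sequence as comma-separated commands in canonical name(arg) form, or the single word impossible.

impossible

no 3-step route produces this change.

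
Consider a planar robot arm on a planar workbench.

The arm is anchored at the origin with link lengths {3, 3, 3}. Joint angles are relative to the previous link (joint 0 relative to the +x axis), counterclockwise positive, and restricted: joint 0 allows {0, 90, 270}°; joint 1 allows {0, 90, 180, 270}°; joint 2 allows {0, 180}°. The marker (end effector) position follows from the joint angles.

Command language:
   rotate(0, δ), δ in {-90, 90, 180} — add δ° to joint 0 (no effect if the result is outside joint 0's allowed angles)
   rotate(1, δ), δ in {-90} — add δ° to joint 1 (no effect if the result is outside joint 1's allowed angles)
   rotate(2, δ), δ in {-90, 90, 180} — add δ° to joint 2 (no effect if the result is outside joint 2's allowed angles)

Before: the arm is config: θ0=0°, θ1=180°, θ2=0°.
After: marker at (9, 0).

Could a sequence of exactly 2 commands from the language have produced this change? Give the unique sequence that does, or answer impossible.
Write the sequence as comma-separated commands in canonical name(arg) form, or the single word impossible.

from: config: θ0=0°, θ1=180°, θ2=0°
1. rotate(1, -90) → config: θ0=0°, θ1=90°, θ2=0°
2. rotate(1, -90) → config: θ0=0°, θ1=0°, θ2=0°
no other 2-command option fits: unique.

rotate(1, -90), rotate(1, -90)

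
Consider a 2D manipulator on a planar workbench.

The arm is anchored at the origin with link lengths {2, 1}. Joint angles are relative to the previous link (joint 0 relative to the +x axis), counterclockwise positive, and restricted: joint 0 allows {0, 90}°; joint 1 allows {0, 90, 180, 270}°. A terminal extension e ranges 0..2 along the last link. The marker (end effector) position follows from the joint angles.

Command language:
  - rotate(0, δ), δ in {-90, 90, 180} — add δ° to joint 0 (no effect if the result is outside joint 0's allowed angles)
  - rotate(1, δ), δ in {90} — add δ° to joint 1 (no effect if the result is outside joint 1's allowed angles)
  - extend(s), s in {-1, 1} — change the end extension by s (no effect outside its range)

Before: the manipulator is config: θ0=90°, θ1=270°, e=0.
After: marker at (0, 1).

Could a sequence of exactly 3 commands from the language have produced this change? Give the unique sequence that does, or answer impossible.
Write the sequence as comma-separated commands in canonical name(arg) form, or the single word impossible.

start: config: θ0=90°, θ1=270°, e=0
1. rotate(1, 90) → config: θ0=90°, θ1=0°, e=0
2. rotate(1, 90) → config: θ0=90°, θ1=90°, e=0
3. rotate(1, 90) → config: θ0=90°, θ1=180°, e=0
uniquely the one of 216 3-step routes that fits.

rotate(1, 90), rotate(1, 90), rotate(1, 90)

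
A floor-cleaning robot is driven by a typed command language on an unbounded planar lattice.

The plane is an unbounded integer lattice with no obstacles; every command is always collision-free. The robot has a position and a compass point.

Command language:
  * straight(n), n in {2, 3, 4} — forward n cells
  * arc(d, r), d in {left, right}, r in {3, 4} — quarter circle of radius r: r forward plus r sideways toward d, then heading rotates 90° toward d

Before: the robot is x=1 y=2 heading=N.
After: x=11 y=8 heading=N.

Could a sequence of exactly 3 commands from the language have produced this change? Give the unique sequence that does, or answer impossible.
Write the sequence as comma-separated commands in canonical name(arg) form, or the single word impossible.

arc(right, 3), straight(4), arc(left, 3)

key: heading stays N — rotations cancel among the 3 commands
start: x=1 y=2 heading=N
step 1 (arc(right, 3)): x=4 y=5 heading=E
step 2 (straight(4)): x=8 y=5 heading=E
step 3 (arc(left, 3)): x=11 y=8 heading=N
no rival 3-sequence matches.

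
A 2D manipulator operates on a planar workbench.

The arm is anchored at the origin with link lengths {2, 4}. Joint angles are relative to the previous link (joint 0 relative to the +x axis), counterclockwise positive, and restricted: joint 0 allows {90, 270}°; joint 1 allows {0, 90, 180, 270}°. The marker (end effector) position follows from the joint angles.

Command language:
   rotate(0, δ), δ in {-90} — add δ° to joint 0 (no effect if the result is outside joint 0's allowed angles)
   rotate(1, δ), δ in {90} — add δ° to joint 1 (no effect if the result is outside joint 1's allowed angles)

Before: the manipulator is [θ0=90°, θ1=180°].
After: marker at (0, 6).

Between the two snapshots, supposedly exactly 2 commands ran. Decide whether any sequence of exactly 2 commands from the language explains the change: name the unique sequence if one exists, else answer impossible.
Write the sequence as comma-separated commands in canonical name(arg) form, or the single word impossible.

rotate(1, 90), rotate(1, 90)

initial: [θ0=90°, θ1=180°]
[1] after rotate(1, 90): [θ0=90°, θ1=270°]
[2] after rotate(1, 90): [θ0=90°, θ1=0°]
uniquely the one of 4 2-step routes that fits.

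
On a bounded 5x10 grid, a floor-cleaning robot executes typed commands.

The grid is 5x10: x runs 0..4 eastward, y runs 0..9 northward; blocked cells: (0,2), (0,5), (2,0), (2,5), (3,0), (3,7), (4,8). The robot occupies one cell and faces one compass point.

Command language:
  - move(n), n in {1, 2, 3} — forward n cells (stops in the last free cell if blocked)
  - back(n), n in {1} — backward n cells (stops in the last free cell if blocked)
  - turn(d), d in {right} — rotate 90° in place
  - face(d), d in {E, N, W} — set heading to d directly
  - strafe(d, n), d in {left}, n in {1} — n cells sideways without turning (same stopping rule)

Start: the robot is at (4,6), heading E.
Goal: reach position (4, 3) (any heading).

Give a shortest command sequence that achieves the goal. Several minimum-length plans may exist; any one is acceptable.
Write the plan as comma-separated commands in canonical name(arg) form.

turn(right), move(3)

t0: at (4,6), heading E
[1] after turn(right): at (4,6), heading S
[2] after move(3): at (4,3), heading S
no 1-step plan works, so 2 is optimal.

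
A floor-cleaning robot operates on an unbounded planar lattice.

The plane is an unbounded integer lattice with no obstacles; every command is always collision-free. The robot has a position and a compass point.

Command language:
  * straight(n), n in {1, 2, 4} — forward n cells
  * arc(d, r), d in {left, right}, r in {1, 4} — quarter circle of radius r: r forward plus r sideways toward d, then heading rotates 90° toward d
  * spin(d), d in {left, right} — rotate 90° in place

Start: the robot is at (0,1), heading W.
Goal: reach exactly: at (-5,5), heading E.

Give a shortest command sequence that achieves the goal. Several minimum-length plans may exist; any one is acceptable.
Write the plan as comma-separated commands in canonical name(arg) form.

initial: at (0,1), heading W
1. straight(1) → at (-1,1), heading W
2. arc(right, 4) → at (-5,5), heading N
3. spin(right) → at (-5,5), heading E
minimal: 3 command(s), checked below 3.

straight(1), arc(right, 4), spin(right)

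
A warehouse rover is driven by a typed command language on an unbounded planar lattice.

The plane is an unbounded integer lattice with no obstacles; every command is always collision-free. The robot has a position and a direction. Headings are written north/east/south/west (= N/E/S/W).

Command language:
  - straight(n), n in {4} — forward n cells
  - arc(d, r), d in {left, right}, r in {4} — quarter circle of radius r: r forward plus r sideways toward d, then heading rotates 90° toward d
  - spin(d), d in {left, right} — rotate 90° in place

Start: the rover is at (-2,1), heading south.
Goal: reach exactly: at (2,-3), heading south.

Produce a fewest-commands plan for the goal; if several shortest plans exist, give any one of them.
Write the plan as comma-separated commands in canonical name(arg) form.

spin(left), arc(right, 4)

start: at (-2,1), heading south
t=1 spin(left) ⇒ at (-2,1), heading east
t=2 arc(right, 4) ⇒ at (2,-3), heading south
no 1-step plan works, so 2 is optimal.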